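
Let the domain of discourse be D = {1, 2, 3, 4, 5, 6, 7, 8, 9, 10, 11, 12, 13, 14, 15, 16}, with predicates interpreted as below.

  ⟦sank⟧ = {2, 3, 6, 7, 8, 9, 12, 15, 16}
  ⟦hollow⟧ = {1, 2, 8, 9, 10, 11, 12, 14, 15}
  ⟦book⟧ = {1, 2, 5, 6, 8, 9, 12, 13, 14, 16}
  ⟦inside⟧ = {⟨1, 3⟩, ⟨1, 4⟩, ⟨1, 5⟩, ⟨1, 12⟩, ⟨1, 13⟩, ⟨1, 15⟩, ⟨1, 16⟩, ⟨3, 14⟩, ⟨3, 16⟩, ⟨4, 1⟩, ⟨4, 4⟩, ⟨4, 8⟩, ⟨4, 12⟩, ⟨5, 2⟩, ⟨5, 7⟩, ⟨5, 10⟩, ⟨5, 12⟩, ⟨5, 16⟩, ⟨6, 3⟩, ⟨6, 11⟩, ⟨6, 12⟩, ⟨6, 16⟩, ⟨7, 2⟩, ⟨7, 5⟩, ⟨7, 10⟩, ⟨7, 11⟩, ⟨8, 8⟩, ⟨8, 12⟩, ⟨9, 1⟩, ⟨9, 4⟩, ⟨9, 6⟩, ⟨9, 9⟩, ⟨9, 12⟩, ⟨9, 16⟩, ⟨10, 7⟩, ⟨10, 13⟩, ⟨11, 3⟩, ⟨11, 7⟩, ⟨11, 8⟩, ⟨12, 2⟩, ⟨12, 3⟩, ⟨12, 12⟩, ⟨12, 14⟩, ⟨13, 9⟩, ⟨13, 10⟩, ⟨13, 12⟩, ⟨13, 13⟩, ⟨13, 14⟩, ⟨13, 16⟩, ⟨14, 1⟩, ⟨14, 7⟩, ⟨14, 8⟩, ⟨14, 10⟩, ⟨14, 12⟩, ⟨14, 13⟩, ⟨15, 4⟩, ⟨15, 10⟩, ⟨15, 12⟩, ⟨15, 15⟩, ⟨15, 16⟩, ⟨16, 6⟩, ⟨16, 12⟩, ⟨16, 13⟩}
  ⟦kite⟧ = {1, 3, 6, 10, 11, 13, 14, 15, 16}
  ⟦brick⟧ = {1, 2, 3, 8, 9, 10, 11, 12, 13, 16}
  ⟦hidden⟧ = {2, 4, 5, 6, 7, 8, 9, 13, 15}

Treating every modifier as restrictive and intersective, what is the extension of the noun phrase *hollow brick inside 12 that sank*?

{8, 9, 12}

⟦inside 12⟧ = {x : ⟨x, 12⟩ ∈ ⟦inside⟧} = {1, 4, 5, 6, 8, 9, 12, 13, 14, 15, 16}
⟦that sank⟧ = ⟦sank⟧ = {2, 3, 6, 7, 8, 9, 12, 15, 16}
⟦brick⟧ = {1, 2, 3, 8, 9, 10, 11, 12, 13, 16}
… ∩ ⟦inside 12⟧ = {1, 2, 3, 8, 9, 10, 11, 12, 13, 16} ∩ {1, 4, 5, 6, 8, 9, 12, 13, 14, 15, 16} = {1, 8, 9, 12, 13, 16}
… ∩ ⟦that sank⟧ = {1, 8, 9, 12, 13, 16} ∩ {2, 3, 6, 7, 8, 9, 12, 15, 16} = {8, 9, 12, 16}
… ∩ ⟦hollow⟧ = {8, 9, 12, 16} ∩ {1, 2, 8, 9, 10, 11, 12, 14, 15} = {8, 9, 12}
So ⟦hollow brick inside 12 that sank⟧ = {8, 9, 12}.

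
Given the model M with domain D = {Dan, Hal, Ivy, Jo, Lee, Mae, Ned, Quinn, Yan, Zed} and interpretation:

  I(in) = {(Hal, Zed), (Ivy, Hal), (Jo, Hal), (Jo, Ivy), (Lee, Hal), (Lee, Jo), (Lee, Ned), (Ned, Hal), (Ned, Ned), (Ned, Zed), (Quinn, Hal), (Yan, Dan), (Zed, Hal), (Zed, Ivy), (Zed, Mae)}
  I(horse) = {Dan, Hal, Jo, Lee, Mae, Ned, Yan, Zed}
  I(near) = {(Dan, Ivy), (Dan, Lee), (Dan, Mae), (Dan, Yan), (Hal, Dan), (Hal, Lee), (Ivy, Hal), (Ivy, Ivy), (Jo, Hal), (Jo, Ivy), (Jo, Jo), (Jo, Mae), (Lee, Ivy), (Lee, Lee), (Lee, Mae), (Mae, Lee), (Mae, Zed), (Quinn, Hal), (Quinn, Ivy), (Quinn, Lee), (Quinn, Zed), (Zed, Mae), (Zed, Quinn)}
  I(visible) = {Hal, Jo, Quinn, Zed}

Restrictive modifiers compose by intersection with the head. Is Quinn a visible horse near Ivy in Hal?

⟦near Ivy⟧ = {x : ⟨x, Ivy⟩ ∈ ⟦near⟧} = {Dan, Ivy, Jo, Lee, Quinn}
⟦in Hal⟧ = {x : ⟨x, Hal⟩ ∈ ⟦in⟧} = {Ivy, Jo, Lee, Ned, Quinn, Zed}
⟦horse⟧ = {Dan, Hal, Jo, Lee, Mae, Ned, Yan, Zed}
… ∩ ⟦near Ivy⟧ = {Dan, Hal, Jo, Lee, Mae, Ned, Yan, Zed} ∩ {Dan, Ivy, Jo, Lee, Quinn} = {Dan, Jo, Lee}
… ∩ ⟦in Hal⟧ = {Dan, Jo, Lee} ∩ {Ivy, Jo, Lee, Ned, Quinn, Zed} = {Jo, Lee}
… ∩ ⟦visible⟧ = {Jo, Lee} ∩ {Hal, Jo, Quinn, Zed} = {Jo}
⟦visible horse near Ivy in Hal⟧ = {Jo}; Quinn ∉ this set.

no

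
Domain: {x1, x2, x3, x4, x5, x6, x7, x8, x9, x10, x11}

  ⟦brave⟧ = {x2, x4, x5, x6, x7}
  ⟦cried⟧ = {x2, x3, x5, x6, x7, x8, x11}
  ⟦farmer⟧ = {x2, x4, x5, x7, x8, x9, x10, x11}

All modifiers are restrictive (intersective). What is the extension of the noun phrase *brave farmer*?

{x2, x4, x5, x7}

⟦farmer⟧ = {x2, x4, x5, x7, x8, x9, x10, x11}
… ∩ ⟦brave⟧ = {x2, x4, x5, x7, x8, x9, x10, x11} ∩ {x2, x4, x5, x6, x7} = {x2, x4, x5, x7}
So ⟦brave farmer⟧ = {x2, x4, x5, x7}.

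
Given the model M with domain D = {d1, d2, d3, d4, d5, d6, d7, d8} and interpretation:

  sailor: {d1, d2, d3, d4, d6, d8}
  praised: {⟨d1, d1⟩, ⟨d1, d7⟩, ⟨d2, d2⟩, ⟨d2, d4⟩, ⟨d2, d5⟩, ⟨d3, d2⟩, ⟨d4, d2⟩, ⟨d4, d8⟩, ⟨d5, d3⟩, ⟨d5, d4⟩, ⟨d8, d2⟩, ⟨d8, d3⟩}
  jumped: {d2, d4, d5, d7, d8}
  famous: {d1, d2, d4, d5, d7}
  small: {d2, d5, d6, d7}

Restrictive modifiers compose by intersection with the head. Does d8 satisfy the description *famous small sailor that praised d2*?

⟦that praised d2⟧ = {x : ⟨x, d2⟩ ∈ ⟦praised⟧} = {d2, d3, d4, d8}
⟦sailor⟧ = {d1, d2, d3, d4, d6, d8}
… ∩ ⟦that praised d2⟧ = {d1, d2, d3, d4, d6, d8} ∩ {d2, d3, d4, d8} = {d2, d3, d4, d8}
… ∩ ⟦famous⟧ = {d2, d3, d4, d8} ∩ {d1, d2, d4, d5, d7} = {d2, d4}
… ∩ ⟦small⟧ = {d2, d4} ∩ {d2, d5, d6, d7} = {d2}
⟦famous small sailor that praised d2⟧ = {d2}; d8 ∉ this set.

no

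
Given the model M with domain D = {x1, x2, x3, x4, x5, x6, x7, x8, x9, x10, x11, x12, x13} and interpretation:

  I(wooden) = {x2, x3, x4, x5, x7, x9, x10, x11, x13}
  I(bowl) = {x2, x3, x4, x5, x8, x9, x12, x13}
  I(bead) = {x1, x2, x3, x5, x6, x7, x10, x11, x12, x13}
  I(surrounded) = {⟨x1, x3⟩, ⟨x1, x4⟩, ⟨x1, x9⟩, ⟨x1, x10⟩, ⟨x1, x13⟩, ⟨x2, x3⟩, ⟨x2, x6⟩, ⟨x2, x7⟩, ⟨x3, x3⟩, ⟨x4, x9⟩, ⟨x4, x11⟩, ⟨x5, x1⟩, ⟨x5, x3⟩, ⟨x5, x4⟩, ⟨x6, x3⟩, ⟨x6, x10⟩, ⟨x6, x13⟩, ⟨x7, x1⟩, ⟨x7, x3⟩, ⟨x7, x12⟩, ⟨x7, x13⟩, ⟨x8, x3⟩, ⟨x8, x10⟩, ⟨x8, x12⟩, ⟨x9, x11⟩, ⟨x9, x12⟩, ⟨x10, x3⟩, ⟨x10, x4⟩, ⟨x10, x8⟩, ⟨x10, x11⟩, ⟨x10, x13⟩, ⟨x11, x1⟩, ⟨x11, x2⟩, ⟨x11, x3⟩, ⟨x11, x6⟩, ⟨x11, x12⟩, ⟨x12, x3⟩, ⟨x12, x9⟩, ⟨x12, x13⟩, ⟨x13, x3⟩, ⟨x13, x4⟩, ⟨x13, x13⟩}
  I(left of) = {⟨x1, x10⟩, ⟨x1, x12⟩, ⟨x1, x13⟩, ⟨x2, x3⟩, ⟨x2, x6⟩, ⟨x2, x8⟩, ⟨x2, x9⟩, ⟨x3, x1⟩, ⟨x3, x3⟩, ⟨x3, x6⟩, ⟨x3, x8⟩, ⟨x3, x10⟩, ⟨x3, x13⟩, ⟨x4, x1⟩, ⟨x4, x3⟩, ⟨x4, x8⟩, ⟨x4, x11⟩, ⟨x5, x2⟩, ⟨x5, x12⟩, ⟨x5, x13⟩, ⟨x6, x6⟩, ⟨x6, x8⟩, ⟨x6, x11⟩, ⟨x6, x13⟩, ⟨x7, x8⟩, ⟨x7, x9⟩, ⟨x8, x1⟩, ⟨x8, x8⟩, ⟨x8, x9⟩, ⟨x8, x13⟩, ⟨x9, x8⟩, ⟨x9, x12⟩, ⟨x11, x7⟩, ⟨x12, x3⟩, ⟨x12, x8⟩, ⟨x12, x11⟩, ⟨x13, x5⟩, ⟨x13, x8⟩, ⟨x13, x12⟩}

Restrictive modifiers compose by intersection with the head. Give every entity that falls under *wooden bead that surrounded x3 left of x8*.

{x2, x3, x7, x13}

⟦that surrounded x3⟧ = {x : ⟨x, x3⟩ ∈ ⟦surrounded⟧} = {x1, x2, x3, x5, x6, x7, x8, x10, x11, x12, x13}
⟦left of x8⟧ = {x : ⟨x, x8⟩ ∈ ⟦left of⟧} = {x2, x3, x4, x6, x7, x8, x9, x12, x13}
⟦bead⟧ = {x1, x2, x3, x5, x6, x7, x10, x11, x12, x13}
… ∩ ⟦that surrounded x3⟧ = {x1, x2, x3, x5, x6, x7, x10, x11, x12, x13} ∩ {x1, x2, x3, x5, x6, x7, x8, x10, x11, x12, x13} = {x1, x2, x3, x5, x6, x7, x10, x11, x12, x13}
… ∩ ⟦left of x8⟧ = {x1, x2, x3, x5, x6, x7, x10, x11, x12, x13} ∩ {x2, x3, x4, x6, x7, x8, x9, x12, x13} = {x2, x3, x6, x7, x12, x13}
… ∩ ⟦wooden⟧ = {x2, x3, x6, x7, x12, x13} ∩ {x2, x3, x4, x5, x7, x9, x10, x11, x13} = {x2, x3, x7, x13}
So ⟦wooden bead that surrounded x3 left of x8⟧ = {x2, x3, x7, x13}.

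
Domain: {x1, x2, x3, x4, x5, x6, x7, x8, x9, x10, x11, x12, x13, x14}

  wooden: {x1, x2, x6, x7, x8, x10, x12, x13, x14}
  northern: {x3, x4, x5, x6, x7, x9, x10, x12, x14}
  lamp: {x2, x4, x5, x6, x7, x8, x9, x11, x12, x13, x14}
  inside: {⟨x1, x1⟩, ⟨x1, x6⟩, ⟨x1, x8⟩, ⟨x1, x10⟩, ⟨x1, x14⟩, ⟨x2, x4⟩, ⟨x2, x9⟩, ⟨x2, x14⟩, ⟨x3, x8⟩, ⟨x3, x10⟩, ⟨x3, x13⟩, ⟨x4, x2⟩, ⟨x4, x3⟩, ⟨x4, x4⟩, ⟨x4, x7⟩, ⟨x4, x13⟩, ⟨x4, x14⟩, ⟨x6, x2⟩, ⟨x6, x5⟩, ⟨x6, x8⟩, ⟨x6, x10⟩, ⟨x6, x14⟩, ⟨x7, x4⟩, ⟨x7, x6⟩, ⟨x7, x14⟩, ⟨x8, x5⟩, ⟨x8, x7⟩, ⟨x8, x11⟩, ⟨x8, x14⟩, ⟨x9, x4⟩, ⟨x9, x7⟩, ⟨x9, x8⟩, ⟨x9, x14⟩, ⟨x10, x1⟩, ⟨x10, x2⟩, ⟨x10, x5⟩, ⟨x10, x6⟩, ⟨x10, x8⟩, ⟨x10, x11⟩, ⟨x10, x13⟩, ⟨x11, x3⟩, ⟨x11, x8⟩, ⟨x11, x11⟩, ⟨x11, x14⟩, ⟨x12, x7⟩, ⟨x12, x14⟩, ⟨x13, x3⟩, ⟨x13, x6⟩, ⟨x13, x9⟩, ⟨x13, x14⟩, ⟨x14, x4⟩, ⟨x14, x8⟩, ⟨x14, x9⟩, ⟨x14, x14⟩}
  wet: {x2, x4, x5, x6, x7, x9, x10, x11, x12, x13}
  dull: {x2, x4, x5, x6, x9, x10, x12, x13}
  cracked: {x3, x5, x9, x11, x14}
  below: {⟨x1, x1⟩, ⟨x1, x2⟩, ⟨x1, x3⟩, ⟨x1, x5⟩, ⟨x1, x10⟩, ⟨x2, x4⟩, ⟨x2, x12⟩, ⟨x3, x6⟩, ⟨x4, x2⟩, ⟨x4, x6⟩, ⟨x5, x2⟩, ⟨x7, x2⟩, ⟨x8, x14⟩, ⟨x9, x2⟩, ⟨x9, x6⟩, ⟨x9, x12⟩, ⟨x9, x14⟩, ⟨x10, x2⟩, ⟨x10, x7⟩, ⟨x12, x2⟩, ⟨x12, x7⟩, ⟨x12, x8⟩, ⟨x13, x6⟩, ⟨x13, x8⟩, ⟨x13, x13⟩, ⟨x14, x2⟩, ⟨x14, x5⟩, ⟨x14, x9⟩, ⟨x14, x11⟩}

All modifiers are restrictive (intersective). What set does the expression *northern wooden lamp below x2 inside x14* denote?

⟦below x2⟧ = {x : ⟨x, x2⟩ ∈ ⟦below⟧} = {x1, x4, x5, x7, x9, x10, x12, x14}
⟦inside x14⟧ = {x : ⟨x, x14⟩ ∈ ⟦inside⟧} = {x1, x2, x4, x6, x7, x8, x9, x11, x12, x13, x14}
⟦lamp⟧ = {x2, x4, x5, x6, x7, x8, x9, x11, x12, x13, x14}
… ∩ ⟦below x2⟧ = {x2, x4, x5, x6, x7, x8, x9, x11, x12, x13, x14} ∩ {x1, x4, x5, x7, x9, x10, x12, x14} = {x4, x5, x7, x9, x12, x14}
… ∩ ⟦inside x14⟧ = {x4, x5, x7, x9, x12, x14} ∩ {x1, x2, x4, x6, x7, x8, x9, x11, x12, x13, x14} = {x4, x7, x9, x12, x14}
… ∩ ⟦northern⟧ = {x4, x7, x9, x12, x14} ∩ {x3, x4, x5, x6, x7, x9, x10, x12, x14} = {x4, x7, x9, x12, x14}
… ∩ ⟦wooden⟧ = {x4, x7, x9, x12, x14} ∩ {x1, x2, x6, x7, x8, x10, x12, x13, x14} = {x7, x12, x14}
So ⟦northern wooden lamp below x2 inside x14⟧ = {x7, x12, x14}.

{x7, x12, x14}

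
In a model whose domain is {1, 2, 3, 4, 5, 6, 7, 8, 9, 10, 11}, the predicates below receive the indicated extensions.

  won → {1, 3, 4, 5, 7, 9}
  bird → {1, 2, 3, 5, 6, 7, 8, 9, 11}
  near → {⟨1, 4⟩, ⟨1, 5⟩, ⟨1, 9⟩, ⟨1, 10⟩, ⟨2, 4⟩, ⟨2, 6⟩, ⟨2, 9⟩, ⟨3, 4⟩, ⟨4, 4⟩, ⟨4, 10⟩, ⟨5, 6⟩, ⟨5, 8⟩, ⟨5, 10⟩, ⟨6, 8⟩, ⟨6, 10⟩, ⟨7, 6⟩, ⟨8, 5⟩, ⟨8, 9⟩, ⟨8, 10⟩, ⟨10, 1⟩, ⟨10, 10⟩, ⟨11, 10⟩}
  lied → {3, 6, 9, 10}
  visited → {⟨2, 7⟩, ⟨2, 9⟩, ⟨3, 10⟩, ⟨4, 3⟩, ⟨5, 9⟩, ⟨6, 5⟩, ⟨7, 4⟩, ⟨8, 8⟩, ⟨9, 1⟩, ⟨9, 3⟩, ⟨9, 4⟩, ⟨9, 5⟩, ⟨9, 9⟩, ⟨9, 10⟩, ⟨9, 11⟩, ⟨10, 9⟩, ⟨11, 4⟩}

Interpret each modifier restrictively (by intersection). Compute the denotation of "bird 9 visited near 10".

{1, 5, 11}

⟦9 visited⟧ = {x : ⟨9, x⟩ ∈ ⟦visited⟧} = {1, 3, 4, 5, 9, 10, 11}
⟦near 10⟧ = {x : ⟨x, 10⟩ ∈ ⟦near⟧} = {1, 4, 5, 6, 8, 10, 11}
⟦bird⟧ = {1, 2, 3, 5, 6, 7, 8, 9, 11}
… ∩ ⟦9 visited⟧ = {1, 2, 3, 5, 6, 7, 8, 9, 11} ∩ {1, 3, 4, 5, 9, 10, 11} = {1, 3, 5, 9, 11}
… ∩ ⟦near 10⟧ = {1, 3, 5, 9, 11} ∩ {1, 4, 5, 6, 8, 10, 11} = {1, 5, 11}
So ⟦bird 9 visited near 10⟧ = {1, 5, 11}.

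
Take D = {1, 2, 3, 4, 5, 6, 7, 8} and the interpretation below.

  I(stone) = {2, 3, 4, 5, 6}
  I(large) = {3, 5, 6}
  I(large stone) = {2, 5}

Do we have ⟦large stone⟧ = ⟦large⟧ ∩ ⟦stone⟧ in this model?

no

⟦large⟧ ∩ ⟦stone⟧ = {3, 5, 6} ∩ {2, 3, 4, 5, 6} = {3, 5, 6}
Observed ⟦large stone⟧ = {2, 5}.
These differ, so the modifier is not intersective in this model.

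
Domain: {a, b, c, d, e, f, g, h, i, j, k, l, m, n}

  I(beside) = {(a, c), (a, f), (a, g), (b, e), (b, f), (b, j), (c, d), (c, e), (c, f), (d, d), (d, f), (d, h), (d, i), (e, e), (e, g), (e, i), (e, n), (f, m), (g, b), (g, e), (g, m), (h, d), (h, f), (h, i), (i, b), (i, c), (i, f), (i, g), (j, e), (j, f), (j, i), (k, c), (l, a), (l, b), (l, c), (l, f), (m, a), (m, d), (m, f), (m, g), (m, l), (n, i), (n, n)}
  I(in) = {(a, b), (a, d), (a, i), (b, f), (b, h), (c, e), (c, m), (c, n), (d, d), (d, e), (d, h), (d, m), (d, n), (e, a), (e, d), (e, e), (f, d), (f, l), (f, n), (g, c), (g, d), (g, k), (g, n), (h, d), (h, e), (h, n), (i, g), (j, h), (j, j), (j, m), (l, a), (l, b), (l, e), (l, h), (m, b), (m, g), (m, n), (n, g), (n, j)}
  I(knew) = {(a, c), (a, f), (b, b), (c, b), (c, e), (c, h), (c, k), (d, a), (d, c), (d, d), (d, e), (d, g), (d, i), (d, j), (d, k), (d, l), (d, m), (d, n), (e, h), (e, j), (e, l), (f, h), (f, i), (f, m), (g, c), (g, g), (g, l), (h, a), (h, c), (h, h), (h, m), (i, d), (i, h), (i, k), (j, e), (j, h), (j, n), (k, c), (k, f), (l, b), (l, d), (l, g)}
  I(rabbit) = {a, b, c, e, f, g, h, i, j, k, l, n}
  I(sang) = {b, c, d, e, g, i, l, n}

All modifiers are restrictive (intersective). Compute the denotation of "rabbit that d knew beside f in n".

⟦that d knew⟧ = {x : ⟨d, x⟩ ∈ ⟦knew⟧} = {a, c, d, e, g, i, j, k, l, m, n}
⟦beside f⟧ = {x : ⟨x, f⟩ ∈ ⟦beside⟧} = {a, b, c, d, h, i, j, l, m}
⟦in n⟧ = {x : ⟨x, n⟩ ∈ ⟦in⟧} = {c, d, f, g, h, m}
⟦rabbit⟧ = {a, b, c, e, f, g, h, i, j, k, l, n}
… ∩ ⟦that d knew⟧ = {a, b, c, e, f, g, h, i, j, k, l, n} ∩ {a, c, d, e, g, i, j, k, l, m, n} = {a, c, e, g, i, j, k, l, n}
… ∩ ⟦beside f⟧ = {a, c, e, g, i, j, k, l, n} ∩ {a, b, c, d, h, i, j, l, m} = {a, c, i, j, l}
… ∩ ⟦in n⟧ = {a, c, i, j, l} ∩ {c, d, f, g, h, m} = {c}
So ⟦rabbit that d knew beside f in n⟧ = {c}.

{c}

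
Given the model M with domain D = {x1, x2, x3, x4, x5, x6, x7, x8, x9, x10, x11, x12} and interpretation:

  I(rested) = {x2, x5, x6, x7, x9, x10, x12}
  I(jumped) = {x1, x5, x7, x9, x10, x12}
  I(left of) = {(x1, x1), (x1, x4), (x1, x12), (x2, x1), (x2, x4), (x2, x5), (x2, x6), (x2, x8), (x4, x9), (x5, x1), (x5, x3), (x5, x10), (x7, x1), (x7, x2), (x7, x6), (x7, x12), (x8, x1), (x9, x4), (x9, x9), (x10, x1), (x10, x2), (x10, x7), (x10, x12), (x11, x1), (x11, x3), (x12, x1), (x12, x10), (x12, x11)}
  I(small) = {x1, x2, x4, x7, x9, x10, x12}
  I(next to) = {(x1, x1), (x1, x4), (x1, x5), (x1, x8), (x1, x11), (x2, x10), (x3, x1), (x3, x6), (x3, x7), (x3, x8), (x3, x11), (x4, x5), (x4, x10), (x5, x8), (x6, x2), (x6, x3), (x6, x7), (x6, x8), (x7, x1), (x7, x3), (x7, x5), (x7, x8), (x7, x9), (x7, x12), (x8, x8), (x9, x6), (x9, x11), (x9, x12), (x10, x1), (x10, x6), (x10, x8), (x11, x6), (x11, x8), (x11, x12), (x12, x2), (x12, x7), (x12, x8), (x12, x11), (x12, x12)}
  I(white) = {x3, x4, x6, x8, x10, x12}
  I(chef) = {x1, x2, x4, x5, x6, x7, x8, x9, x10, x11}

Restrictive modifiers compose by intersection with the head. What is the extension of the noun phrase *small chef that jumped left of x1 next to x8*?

⟦that jumped⟧ = ⟦jumped⟧ = {x1, x5, x7, x9, x10, x12}
⟦left of x1⟧ = {x : ⟨x, x1⟩ ∈ ⟦left of⟧} = {x1, x2, x5, x7, x8, x10, x11, x12}
⟦next to x8⟧ = {x : ⟨x, x8⟩ ∈ ⟦next to⟧} = {x1, x3, x5, x6, x7, x8, x10, x11, x12}
⟦chef⟧ = {x1, x2, x4, x5, x6, x7, x8, x9, x10, x11}
… ∩ ⟦that jumped⟧ = {x1, x2, x4, x5, x6, x7, x8, x9, x10, x11} ∩ {x1, x5, x7, x9, x10, x12} = {x1, x5, x7, x9, x10}
… ∩ ⟦left of x1⟧ = {x1, x5, x7, x9, x10} ∩ {x1, x2, x5, x7, x8, x10, x11, x12} = {x1, x5, x7, x10}
… ∩ ⟦next to x8⟧ = {x1, x5, x7, x10} ∩ {x1, x3, x5, x6, x7, x8, x10, x11, x12} = {x1, x5, x7, x10}
… ∩ ⟦small⟧ = {x1, x5, x7, x10} ∩ {x1, x2, x4, x7, x9, x10, x12} = {x1, x7, x10}
So ⟦small chef that jumped left of x1 next to x8⟧ = {x1, x7, x10}.

{x1, x7, x10}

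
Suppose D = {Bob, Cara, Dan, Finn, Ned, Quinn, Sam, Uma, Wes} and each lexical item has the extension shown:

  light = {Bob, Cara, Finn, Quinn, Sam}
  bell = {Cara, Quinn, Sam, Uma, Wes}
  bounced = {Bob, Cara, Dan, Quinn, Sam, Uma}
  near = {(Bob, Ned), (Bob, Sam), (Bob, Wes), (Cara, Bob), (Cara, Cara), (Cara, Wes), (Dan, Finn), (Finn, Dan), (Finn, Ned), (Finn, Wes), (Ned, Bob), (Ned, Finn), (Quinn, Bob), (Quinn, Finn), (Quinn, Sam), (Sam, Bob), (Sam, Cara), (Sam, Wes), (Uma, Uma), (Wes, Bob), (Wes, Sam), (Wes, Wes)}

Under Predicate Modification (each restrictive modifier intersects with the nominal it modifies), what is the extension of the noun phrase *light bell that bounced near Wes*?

{Cara, Sam}

⟦that bounced⟧ = ⟦bounced⟧ = {Bob, Cara, Dan, Quinn, Sam, Uma}
⟦near Wes⟧ = {x : ⟨x, Wes⟩ ∈ ⟦near⟧} = {Bob, Cara, Finn, Sam, Wes}
⟦bell⟧ = {Cara, Quinn, Sam, Uma, Wes}
… ∩ ⟦that bounced⟧ = {Cara, Quinn, Sam, Uma, Wes} ∩ {Bob, Cara, Dan, Quinn, Sam, Uma} = {Cara, Quinn, Sam, Uma}
… ∩ ⟦near Wes⟧ = {Cara, Quinn, Sam, Uma} ∩ {Bob, Cara, Finn, Sam, Wes} = {Cara, Sam}
… ∩ ⟦light⟧ = {Cara, Sam} ∩ {Bob, Cara, Finn, Quinn, Sam} = {Cara, Sam}
So ⟦light bell that bounced near Wes⟧ = {Cara, Sam}.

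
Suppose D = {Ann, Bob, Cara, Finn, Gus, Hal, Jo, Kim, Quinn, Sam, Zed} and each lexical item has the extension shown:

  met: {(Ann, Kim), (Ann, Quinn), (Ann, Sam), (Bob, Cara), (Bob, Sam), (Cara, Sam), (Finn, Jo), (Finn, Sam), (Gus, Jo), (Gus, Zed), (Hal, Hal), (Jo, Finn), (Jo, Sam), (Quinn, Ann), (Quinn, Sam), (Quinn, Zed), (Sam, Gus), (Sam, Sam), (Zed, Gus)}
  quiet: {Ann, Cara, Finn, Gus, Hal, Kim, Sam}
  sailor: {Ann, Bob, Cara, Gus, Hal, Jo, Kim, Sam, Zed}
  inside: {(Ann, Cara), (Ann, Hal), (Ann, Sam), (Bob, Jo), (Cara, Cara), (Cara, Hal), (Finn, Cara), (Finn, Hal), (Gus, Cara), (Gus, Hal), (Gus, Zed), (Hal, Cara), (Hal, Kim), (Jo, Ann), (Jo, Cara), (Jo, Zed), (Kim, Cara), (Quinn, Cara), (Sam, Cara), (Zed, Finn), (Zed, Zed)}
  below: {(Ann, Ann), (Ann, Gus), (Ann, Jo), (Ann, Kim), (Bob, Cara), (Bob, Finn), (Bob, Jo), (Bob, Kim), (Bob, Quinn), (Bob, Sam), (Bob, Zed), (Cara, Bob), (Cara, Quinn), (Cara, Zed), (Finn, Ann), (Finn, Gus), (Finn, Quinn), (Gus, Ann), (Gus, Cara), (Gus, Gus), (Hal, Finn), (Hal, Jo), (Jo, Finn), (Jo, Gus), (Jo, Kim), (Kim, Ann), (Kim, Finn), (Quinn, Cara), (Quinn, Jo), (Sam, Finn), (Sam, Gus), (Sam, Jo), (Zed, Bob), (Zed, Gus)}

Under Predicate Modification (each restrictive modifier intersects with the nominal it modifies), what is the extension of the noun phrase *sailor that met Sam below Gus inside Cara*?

{Ann, Jo, Sam}

⟦that met Sam⟧ = {x : ⟨x, Sam⟩ ∈ ⟦met⟧} = {Ann, Bob, Cara, Finn, Jo, Quinn, Sam}
⟦below Gus⟧ = {x : ⟨x, Gus⟩ ∈ ⟦below⟧} = {Ann, Finn, Gus, Jo, Sam, Zed}
⟦inside Cara⟧ = {x : ⟨x, Cara⟩ ∈ ⟦inside⟧} = {Ann, Cara, Finn, Gus, Hal, Jo, Kim, Quinn, Sam}
⟦sailor⟧ = {Ann, Bob, Cara, Gus, Hal, Jo, Kim, Sam, Zed}
… ∩ ⟦that met Sam⟧ = {Ann, Bob, Cara, Gus, Hal, Jo, Kim, Sam, Zed} ∩ {Ann, Bob, Cara, Finn, Jo, Quinn, Sam} = {Ann, Bob, Cara, Jo, Sam}
… ∩ ⟦below Gus⟧ = {Ann, Bob, Cara, Jo, Sam} ∩ {Ann, Finn, Gus, Jo, Sam, Zed} = {Ann, Jo, Sam}
… ∩ ⟦inside Cara⟧ = {Ann, Jo, Sam} ∩ {Ann, Cara, Finn, Gus, Hal, Jo, Kim, Quinn, Sam} = {Ann, Jo, Sam}
So ⟦sailor that met Sam below Gus inside Cara⟧ = {Ann, Jo, Sam}.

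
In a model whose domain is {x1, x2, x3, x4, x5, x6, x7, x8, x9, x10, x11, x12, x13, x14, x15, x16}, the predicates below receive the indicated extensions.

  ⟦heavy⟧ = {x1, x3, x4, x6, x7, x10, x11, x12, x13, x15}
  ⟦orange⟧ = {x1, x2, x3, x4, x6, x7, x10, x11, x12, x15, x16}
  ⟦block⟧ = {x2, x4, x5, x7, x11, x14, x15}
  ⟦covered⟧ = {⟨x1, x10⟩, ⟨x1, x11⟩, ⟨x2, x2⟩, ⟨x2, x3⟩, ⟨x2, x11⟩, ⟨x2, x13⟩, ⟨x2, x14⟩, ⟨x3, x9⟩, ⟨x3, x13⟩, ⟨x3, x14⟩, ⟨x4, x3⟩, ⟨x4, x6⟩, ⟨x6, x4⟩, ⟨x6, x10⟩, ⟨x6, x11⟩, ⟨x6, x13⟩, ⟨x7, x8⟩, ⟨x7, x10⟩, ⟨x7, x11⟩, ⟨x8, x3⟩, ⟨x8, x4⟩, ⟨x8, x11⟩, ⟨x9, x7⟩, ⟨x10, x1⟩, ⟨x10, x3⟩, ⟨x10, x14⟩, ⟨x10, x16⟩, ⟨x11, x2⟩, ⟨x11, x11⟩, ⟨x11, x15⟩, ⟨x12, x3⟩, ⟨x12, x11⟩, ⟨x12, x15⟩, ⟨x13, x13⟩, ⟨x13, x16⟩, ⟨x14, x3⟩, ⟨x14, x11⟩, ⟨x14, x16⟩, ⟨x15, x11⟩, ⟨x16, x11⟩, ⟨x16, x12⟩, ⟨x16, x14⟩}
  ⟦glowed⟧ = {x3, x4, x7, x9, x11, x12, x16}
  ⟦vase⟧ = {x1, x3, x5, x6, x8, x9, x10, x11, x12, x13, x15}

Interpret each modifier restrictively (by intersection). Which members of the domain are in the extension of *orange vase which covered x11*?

{x1, x6, x11, x12, x15}

⟦which covered x11⟧ = {x : ⟨x, x11⟩ ∈ ⟦covered⟧} = {x1, x2, x6, x7, x8, x11, x12, x14, x15, x16}
⟦vase⟧ = {x1, x3, x5, x6, x8, x9, x10, x11, x12, x13, x15}
… ∩ ⟦which covered x11⟧ = {x1, x3, x5, x6, x8, x9, x10, x11, x12, x13, x15} ∩ {x1, x2, x6, x7, x8, x11, x12, x14, x15, x16} = {x1, x6, x8, x11, x12, x15}
… ∩ ⟦orange⟧ = {x1, x6, x8, x11, x12, x15} ∩ {x1, x2, x3, x4, x6, x7, x10, x11, x12, x15, x16} = {x1, x6, x11, x12, x15}
So ⟦orange vase which covered x11⟧ = {x1, x6, x11, x12, x15}.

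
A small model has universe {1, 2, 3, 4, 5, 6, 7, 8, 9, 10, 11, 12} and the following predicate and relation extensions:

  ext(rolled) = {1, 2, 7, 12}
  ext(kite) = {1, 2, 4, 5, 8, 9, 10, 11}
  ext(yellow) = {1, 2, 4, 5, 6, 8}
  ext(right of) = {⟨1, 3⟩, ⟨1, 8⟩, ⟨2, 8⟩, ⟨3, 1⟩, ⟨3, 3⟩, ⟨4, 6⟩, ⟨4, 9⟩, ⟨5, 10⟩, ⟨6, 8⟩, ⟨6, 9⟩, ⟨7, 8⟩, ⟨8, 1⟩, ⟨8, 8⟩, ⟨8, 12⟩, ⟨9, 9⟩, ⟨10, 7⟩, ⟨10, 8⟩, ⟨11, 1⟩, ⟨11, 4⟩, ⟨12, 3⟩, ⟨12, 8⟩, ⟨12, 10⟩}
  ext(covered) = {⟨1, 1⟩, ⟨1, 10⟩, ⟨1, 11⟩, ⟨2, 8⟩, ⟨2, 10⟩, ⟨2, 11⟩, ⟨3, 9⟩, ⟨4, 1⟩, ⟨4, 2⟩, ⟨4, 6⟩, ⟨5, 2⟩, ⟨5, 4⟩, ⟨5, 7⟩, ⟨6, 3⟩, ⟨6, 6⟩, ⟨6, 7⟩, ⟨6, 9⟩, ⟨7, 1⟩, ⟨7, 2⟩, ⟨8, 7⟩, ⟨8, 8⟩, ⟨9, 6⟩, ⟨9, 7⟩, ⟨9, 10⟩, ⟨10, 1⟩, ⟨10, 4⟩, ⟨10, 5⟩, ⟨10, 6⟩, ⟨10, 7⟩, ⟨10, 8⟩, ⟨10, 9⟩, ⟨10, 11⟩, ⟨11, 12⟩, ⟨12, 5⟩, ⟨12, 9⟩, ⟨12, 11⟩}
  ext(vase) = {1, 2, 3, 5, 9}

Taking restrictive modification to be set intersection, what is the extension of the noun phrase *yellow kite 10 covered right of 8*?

⟦10 covered⟧ = {x : ⟨10, x⟩ ∈ ⟦covered⟧} = {1, 4, 5, 6, 7, 8, 9, 11}
⟦right of 8⟧ = {x : ⟨x, 8⟩ ∈ ⟦right of⟧} = {1, 2, 6, 7, 8, 10, 12}
⟦kite⟧ = {1, 2, 4, 5, 8, 9, 10, 11}
… ∩ ⟦10 covered⟧ = {1, 2, 4, 5, 8, 9, 10, 11} ∩ {1, 4, 5, 6, 7, 8, 9, 11} = {1, 4, 5, 8, 9, 11}
… ∩ ⟦right of 8⟧ = {1, 4, 5, 8, 9, 11} ∩ {1, 2, 6, 7, 8, 10, 12} = {1, 8}
… ∩ ⟦yellow⟧ = {1, 8} ∩ {1, 2, 4, 5, 6, 8} = {1, 8}
So ⟦yellow kite 10 covered right of 8⟧ = {1, 8}.

{1, 8}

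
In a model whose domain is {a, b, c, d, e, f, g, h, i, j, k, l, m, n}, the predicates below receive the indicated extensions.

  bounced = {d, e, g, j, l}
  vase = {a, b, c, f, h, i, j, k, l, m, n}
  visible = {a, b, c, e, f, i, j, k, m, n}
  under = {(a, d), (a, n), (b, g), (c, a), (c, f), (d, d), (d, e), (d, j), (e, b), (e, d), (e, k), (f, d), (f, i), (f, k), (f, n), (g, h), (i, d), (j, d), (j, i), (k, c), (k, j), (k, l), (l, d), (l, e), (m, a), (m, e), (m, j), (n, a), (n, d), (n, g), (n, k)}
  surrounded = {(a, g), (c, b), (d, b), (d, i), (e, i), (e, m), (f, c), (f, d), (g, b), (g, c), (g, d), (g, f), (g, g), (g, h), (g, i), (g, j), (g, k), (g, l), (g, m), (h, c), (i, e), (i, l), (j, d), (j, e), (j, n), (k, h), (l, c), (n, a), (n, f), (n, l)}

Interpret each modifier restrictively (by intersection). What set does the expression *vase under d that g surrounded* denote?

{f, i, j, l}

⟦under d⟧ = {x : ⟨x, d⟩ ∈ ⟦under⟧} = {a, d, e, f, i, j, l, n}
⟦that g surrounded⟧ = {x : ⟨g, x⟩ ∈ ⟦surrounded⟧} = {b, c, d, f, g, h, i, j, k, l, m}
⟦vase⟧ = {a, b, c, f, h, i, j, k, l, m, n}
… ∩ ⟦under d⟧ = {a, b, c, f, h, i, j, k, l, m, n} ∩ {a, d, e, f, i, j, l, n} = {a, f, i, j, l, n}
… ∩ ⟦that g surrounded⟧ = {a, f, i, j, l, n} ∩ {b, c, d, f, g, h, i, j, k, l, m} = {f, i, j, l}
So ⟦vase under d that g surrounded⟧ = {f, i, j, l}.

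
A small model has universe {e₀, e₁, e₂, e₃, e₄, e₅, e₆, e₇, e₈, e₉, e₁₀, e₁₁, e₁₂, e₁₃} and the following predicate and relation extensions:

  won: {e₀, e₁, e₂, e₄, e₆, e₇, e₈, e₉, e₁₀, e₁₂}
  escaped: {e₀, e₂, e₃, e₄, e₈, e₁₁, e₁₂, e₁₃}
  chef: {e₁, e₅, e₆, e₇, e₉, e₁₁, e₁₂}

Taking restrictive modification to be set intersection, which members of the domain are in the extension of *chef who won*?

{e₁, e₆, e₇, e₉, e₁₂}

⟦who won⟧ = ⟦won⟧ = {e₀, e₁, e₂, e₄, e₆, e₇, e₈, e₉, e₁₀, e₁₂}
⟦chef⟧ = {e₁, e₅, e₆, e₇, e₉, e₁₁, e₁₂}
… ∩ ⟦who won⟧ = {e₁, e₅, e₆, e₇, e₉, e₁₁, e₁₂} ∩ {e₀, e₁, e₂, e₄, e₆, e₇, e₈, e₉, e₁₀, e₁₂} = {e₁, e₆, e₇, e₉, e₁₂}
So ⟦chef who won⟧ = {e₁, e₆, e₇, e₉, e₁₂}.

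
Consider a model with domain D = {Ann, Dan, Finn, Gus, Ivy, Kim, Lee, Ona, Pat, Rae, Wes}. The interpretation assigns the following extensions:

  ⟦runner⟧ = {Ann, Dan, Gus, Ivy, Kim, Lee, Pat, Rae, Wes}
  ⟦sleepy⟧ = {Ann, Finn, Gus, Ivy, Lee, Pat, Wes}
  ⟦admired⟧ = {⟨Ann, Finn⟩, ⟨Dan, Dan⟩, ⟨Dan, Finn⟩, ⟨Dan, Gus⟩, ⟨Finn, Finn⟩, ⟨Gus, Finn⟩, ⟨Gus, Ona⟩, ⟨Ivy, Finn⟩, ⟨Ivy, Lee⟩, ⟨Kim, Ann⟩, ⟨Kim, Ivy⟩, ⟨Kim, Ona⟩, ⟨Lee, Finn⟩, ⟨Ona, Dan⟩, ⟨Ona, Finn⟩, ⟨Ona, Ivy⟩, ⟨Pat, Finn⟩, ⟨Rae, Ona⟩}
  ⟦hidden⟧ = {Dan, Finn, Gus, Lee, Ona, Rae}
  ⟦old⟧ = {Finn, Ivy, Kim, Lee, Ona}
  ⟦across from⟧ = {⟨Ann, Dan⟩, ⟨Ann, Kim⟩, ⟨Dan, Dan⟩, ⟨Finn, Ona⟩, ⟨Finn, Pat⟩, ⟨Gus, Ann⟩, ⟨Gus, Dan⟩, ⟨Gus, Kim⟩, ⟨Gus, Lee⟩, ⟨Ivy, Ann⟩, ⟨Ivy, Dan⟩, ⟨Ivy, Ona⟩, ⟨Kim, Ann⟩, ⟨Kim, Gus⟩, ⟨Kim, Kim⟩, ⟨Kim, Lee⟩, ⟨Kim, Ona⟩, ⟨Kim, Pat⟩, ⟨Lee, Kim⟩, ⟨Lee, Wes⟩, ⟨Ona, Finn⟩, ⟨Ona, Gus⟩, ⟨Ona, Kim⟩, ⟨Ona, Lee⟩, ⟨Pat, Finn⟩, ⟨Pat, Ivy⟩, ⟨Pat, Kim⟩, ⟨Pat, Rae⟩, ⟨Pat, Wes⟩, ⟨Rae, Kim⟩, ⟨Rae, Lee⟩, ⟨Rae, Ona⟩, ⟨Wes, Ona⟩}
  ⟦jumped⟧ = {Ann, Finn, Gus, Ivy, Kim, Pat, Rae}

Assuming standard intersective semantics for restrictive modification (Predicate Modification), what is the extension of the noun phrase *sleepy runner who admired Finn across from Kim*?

{Ann, Gus, Lee, Pat}

⟦who admired Finn⟧ = {x : ⟨x, Finn⟩ ∈ ⟦admired⟧} = {Ann, Dan, Finn, Gus, Ivy, Lee, Ona, Pat}
⟦across from Kim⟧ = {x : ⟨x, Kim⟩ ∈ ⟦across from⟧} = {Ann, Gus, Kim, Lee, Ona, Pat, Rae}
⟦runner⟧ = {Ann, Dan, Gus, Ivy, Kim, Lee, Pat, Rae, Wes}
… ∩ ⟦who admired Finn⟧ = {Ann, Dan, Gus, Ivy, Kim, Lee, Pat, Rae, Wes} ∩ {Ann, Dan, Finn, Gus, Ivy, Lee, Ona, Pat} = {Ann, Dan, Gus, Ivy, Lee, Pat}
… ∩ ⟦across from Kim⟧ = {Ann, Dan, Gus, Ivy, Lee, Pat} ∩ {Ann, Gus, Kim, Lee, Ona, Pat, Rae} = {Ann, Gus, Lee, Pat}
… ∩ ⟦sleepy⟧ = {Ann, Gus, Lee, Pat} ∩ {Ann, Finn, Gus, Ivy, Lee, Pat, Wes} = {Ann, Gus, Lee, Pat}
So ⟦sleepy runner who admired Finn across from Kim⟧ = {Ann, Gus, Lee, Pat}.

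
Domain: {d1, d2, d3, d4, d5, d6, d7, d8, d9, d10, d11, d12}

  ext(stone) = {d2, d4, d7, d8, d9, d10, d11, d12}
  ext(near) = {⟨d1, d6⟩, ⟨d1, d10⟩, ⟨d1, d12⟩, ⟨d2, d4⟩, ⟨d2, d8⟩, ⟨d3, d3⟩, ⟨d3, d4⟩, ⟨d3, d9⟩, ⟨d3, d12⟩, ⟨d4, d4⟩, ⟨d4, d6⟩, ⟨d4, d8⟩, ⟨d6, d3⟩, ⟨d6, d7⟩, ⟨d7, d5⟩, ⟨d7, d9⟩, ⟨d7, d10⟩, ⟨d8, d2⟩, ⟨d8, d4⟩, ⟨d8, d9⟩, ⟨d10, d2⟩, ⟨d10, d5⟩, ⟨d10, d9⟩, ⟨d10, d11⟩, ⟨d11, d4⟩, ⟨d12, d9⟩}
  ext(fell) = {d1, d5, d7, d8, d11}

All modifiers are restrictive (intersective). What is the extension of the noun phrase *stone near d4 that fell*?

⟦near d4⟧ = {x : ⟨x, d4⟩ ∈ ⟦near⟧} = {d2, d3, d4, d8, d11}
⟦that fell⟧ = ⟦fell⟧ = {d1, d5, d7, d8, d11}
⟦stone⟧ = {d2, d4, d7, d8, d9, d10, d11, d12}
… ∩ ⟦near d4⟧ = {d2, d4, d7, d8, d9, d10, d11, d12} ∩ {d2, d3, d4, d8, d11} = {d2, d4, d8, d11}
… ∩ ⟦that fell⟧ = {d2, d4, d8, d11} ∩ {d1, d5, d7, d8, d11} = {d8, d11}
So ⟦stone near d4 that fell⟧ = {d8, d11}.

{d8, d11}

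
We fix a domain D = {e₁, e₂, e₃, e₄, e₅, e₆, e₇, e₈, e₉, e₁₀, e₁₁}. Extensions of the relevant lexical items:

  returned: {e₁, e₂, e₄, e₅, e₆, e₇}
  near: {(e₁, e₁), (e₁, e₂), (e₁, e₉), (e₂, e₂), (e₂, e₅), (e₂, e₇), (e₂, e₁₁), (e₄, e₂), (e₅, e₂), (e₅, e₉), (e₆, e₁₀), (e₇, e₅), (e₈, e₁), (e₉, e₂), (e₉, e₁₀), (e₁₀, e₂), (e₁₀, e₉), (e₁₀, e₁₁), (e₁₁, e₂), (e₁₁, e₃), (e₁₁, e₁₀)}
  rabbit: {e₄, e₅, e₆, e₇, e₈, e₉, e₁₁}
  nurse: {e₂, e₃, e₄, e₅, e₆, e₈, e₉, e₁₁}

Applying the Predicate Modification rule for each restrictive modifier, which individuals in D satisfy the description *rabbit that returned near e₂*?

{e₄, e₅}

⟦that returned⟧ = ⟦returned⟧ = {e₁, e₂, e₄, e₅, e₆, e₇}
⟦near e₂⟧ = {x : ⟨x, e₂⟩ ∈ ⟦near⟧} = {e₁, e₂, e₄, e₅, e₉, e₁₀, e₁₁}
⟦rabbit⟧ = {e₄, e₅, e₆, e₇, e₈, e₉, e₁₁}
… ∩ ⟦that returned⟧ = {e₄, e₅, e₆, e₇, e₈, e₉, e₁₁} ∩ {e₁, e₂, e₄, e₅, e₆, e₇} = {e₄, e₅, e₆, e₇}
… ∩ ⟦near e₂⟧ = {e₄, e₅, e₆, e₇} ∩ {e₁, e₂, e₄, e₅, e₉, e₁₀, e₁₁} = {e₄, e₅}
So ⟦rabbit that returned near e₂⟧ = {e₄, e₅}.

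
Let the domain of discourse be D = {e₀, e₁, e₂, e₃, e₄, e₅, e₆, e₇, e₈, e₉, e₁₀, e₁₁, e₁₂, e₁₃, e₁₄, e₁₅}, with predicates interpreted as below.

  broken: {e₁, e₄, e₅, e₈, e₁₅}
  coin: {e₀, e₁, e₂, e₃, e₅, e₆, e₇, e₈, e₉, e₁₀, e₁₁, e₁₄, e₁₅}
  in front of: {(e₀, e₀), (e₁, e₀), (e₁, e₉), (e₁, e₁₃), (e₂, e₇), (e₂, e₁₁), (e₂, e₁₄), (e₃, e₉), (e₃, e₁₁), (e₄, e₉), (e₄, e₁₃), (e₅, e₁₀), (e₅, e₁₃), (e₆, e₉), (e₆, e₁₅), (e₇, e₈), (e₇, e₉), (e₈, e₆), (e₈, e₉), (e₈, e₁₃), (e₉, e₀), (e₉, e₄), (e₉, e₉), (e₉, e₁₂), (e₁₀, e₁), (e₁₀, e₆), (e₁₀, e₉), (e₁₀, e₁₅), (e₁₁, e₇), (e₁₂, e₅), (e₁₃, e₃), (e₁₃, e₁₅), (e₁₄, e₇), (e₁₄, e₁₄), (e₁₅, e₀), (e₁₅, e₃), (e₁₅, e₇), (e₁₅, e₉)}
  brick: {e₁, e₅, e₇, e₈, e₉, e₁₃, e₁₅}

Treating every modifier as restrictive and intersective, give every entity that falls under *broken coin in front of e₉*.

{e₁, e₈, e₁₅}

⟦in front of e₉⟧ = {x : ⟨x, e₉⟩ ∈ ⟦in front of⟧} = {e₁, e₃, e₄, e₆, e₇, e₈, e₉, e₁₀, e₁₅}
⟦coin⟧ = {e₀, e₁, e₂, e₃, e₅, e₆, e₇, e₈, e₉, e₁₀, e₁₁, e₁₄, e₁₅}
… ∩ ⟦in front of e₉⟧ = {e₀, e₁, e₂, e₃, e₅, e₆, e₇, e₈, e₉, e₁₀, e₁₁, e₁₄, e₁₅} ∩ {e₁, e₃, e₄, e₆, e₇, e₈, e₉, e₁₀, e₁₅} = {e₁, e₃, e₆, e₇, e₈, e₉, e₁₀, e₁₅}
… ∩ ⟦broken⟧ = {e₁, e₃, e₆, e₇, e₈, e₉, e₁₀, e₁₅} ∩ {e₁, e₄, e₅, e₈, e₁₅} = {e₁, e₈, e₁₅}
So ⟦broken coin in front of e₉⟧ = {e₁, e₈, e₁₅}.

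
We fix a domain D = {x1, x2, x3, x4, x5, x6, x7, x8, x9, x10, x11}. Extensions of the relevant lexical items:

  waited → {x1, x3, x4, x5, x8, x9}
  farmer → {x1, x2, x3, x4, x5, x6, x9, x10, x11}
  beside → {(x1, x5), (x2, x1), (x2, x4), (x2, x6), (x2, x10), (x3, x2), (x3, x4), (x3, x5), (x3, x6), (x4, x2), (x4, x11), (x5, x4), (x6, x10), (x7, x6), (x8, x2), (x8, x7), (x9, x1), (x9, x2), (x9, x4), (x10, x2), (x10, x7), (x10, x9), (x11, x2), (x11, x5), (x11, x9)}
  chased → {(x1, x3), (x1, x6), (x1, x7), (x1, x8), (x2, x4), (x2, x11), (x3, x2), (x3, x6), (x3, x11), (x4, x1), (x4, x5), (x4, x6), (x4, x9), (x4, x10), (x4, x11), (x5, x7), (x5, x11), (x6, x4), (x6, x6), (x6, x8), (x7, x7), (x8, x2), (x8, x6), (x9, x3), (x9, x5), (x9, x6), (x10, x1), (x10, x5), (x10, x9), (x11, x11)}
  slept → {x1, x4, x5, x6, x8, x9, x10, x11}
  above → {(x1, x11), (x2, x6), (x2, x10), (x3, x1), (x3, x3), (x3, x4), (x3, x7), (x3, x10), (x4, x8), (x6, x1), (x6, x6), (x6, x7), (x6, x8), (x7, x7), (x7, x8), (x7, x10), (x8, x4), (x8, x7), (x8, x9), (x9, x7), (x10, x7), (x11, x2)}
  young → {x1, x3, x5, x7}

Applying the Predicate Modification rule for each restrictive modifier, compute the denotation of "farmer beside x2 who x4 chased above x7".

{x9, x10}

⟦beside x2⟧ = {x : ⟨x, x2⟩ ∈ ⟦beside⟧} = {x3, x4, x8, x9, x10, x11}
⟦who x4 chased⟧ = {x : ⟨x4, x⟩ ∈ ⟦chased⟧} = {x1, x5, x6, x9, x10, x11}
⟦above x7⟧ = {x : ⟨x, x7⟩ ∈ ⟦above⟧} = {x3, x6, x7, x8, x9, x10}
⟦farmer⟧ = {x1, x2, x3, x4, x5, x6, x9, x10, x11}
… ∩ ⟦beside x2⟧ = {x1, x2, x3, x4, x5, x6, x9, x10, x11} ∩ {x3, x4, x8, x9, x10, x11} = {x3, x4, x9, x10, x11}
… ∩ ⟦who x4 chased⟧ = {x3, x4, x9, x10, x11} ∩ {x1, x5, x6, x9, x10, x11} = {x9, x10, x11}
… ∩ ⟦above x7⟧ = {x9, x10, x11} ∩ {x3, x6, x7, x8, x9, x10} = {x9, x10}
So ⟦farmer beside x2 who x4 chased above x7⟧ = {x9, x10}.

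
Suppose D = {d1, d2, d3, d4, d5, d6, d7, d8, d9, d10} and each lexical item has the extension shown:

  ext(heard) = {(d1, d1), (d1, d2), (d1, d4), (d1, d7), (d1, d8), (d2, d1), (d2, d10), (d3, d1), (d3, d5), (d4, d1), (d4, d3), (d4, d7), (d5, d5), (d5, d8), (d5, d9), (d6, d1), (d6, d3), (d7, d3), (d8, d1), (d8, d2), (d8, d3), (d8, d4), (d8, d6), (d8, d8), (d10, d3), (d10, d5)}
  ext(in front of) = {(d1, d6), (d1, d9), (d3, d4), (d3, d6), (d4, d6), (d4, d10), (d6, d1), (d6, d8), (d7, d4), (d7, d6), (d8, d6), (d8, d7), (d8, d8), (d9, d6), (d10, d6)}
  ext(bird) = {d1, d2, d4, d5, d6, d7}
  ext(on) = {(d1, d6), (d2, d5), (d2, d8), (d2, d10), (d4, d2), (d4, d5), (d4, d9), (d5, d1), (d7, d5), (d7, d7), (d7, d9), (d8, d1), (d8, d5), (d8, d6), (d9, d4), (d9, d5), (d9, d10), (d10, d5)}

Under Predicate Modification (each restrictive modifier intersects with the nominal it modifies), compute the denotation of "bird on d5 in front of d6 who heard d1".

{d4}

⟦on d5⟧ = {x : ⟨x, d5⟩ ∈ ⟦on⟧} = {d2, d4, d7, d8, d9, d10}
⟦in front of d6⟧ = {x : ⟨x, d6⟩ ∈ ⟦in front of⟧} = {d1, d3, d4, d7, d8, d9, d10}
⟦who heard d1⟧ = {x : ⟨x, d1⟩ ∈ ⟦heard⟧} = {d1, d2, d3, d4, d6, d8}
⟦bird⟧ = {d1, d2, d4, d5, d6, d7}
… ∩ ⟦on d5⟧ = {d1, d2, d4, d5, d6, d7} ∩ {d2, d4, d7, d8, d9, d10} = {d2, d4, d7}
… ∩ ⟦in front of d6⟧ = {d2, d4, d7} ∩ {d1, d3, d4, d7, d8, d9, d10} = {d4, d7}
… ∩ ⟦who heard d1⟧ = {d4, d7} ∩ {d1, d2, d3, d4, d6, d8} = {d4}
So ⟦bird on d5 in front of d6 who heard d1⟧ = {d4}.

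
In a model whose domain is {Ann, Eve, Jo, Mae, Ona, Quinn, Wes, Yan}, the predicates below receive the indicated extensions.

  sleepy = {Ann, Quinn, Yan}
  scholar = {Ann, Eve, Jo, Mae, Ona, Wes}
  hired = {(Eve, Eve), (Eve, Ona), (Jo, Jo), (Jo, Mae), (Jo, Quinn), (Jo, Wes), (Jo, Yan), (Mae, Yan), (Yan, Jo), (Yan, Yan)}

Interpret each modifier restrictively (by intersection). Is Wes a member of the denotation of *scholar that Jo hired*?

yes

⟦that Jo hired⟧ = {x : ⟨Jo, x⟩ ∈ ⟦hired⟧} = {Jo, Mae, Quinn, Wes, Yan}
⟦scholar⟧ = {Ann, Eve, Jo, Mae, Ona, Wes}
… ∩ ⟦that Jo hired⟧ = {Ann, Eve, Jo, Mae, Ona, Wes} ∩ {Jo, Mae, Quinn, Wes, Yan} = {Jo, Mae, Wes}
⟦scholar that Jo hired⟧ = {Jo, Mae, Wes}; Wes ∈ this set.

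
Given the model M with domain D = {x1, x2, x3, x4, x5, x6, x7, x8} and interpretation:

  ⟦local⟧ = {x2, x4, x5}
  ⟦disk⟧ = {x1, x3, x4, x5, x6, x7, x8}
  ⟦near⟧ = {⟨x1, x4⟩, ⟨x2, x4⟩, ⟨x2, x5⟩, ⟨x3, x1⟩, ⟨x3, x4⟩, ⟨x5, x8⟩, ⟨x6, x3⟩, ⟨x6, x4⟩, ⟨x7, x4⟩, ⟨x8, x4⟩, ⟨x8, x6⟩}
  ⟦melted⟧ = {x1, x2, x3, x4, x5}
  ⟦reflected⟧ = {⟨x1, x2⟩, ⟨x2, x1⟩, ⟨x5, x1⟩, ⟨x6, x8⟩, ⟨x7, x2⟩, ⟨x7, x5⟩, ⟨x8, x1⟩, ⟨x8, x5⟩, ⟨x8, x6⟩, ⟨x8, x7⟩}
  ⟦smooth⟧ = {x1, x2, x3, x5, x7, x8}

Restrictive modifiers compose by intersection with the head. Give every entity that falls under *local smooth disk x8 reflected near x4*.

⟦x8 reflected⟧ = {x : ⟨x8, x⟩ ∈ ⟦reflected⟧} = {x1, x5, x6, x7}
⟦near x4⟧ = {x : ⟨x, x4⟩ ∈ ⟦near⟧} = {x1, x2, x3, x6, x7, x8}
⟦disk⟧ = {x1, x3, x4, x5, x6, x7, x8}
… ∩ ⟦x8 reflected⟧ = {x1, x3, x4, x5, x6, x7, x8} ∩ {x1, x5, x6, x7} = {x1, x5, x6, x7}
… ∩ ⟦near x4⟧ = {x1, x5, x6, x7} ∩ {x1, x2, x3, x6, x7, x8} = {x1, x6, x7}
… ∩ ⟦local⟧ = {x1, x6, x7} ∩ {x2, x4, x5} = ∅
… ∩ ⟦smooth⟧ = ∅ ∩ {x1, x2, x3, x5, x7, x8} = ∅
So ⟦local smooth disk x8 reflected near x4⟧ = {}.

{}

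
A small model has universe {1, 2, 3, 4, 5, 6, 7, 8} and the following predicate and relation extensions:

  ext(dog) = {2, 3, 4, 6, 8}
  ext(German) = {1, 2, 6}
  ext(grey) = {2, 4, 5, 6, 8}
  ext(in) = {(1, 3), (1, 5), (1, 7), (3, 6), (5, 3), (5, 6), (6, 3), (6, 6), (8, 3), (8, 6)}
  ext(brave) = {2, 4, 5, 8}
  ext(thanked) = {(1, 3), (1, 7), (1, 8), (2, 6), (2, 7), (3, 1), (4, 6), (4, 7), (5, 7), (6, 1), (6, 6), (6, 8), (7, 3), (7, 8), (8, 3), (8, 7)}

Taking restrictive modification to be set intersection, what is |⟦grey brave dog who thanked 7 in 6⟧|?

1

⟦who thanked 7⟧ = {x : ⟨x, 7⟩ ∈ ⟦thanked⟧} = {1, 2, 4, 5, 8}
⟦in 6⟧ = {x : ⟨x, 6⟩ ∈ ⟦in⟧} = {3, 5, 6, 8}
⟦dog⟧ = {2, 3, 4, 6, 8}
… ∩ ⟦who thanked 7⟧ = {2, 3, 4, 6, 8} ∩ {1, 2, 4, 5, 8} = {2, 4, 8}
… ∩ ⟦in 6⟧ = {2, 4, 8} ∩ {3, 5, 6, 8} = {8}
… ∩ ⟦grey⟧ = {8} ∩ {2, 4, 5, 6, 8} = {8}
… ∩ ⟦brave⟧ = {8} ∩ {2, 4, 5, 8} = {8}
⟦grey brave dog who thanked 7 in 6⟧ = {8}, so the cardinality is 1.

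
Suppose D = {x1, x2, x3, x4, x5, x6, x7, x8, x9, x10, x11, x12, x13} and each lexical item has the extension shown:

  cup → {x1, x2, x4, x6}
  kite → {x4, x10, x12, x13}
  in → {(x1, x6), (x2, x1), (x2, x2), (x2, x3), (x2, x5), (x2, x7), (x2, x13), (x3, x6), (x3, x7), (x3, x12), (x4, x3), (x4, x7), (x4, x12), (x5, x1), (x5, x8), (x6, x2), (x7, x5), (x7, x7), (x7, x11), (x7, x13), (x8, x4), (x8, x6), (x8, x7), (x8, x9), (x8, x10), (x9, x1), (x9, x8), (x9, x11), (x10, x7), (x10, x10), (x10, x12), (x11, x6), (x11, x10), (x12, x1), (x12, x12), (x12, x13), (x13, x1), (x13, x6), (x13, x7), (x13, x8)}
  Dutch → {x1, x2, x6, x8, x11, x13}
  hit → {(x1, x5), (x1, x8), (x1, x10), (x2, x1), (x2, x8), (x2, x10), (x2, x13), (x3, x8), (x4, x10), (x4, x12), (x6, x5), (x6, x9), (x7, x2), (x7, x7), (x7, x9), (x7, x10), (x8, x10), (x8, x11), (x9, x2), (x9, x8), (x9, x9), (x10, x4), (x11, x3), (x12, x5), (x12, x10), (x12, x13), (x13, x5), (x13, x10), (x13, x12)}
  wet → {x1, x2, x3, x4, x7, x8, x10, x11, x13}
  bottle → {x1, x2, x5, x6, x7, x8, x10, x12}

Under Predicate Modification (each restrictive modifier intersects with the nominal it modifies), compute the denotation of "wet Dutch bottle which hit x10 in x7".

⟦which hit x10⟧ = {x : ⟨x, x10⟩ ∈ ⟦hit⟧} = {x1, x2, x4, x7, x8, x12, x13}
⟦in x7⟧ = {x : ⟨x, x7⟩ ∈ ⟦in⟧} = {x2, x3, x4, x7, x8, x10, x13}
⟦bottle⟧ = {x1, x2, x5, x6, x7, x8, x10, x12}
… ∩ ⟦which hit x10⟧ = {x1, x2, x5, x6, x7, x8, x10, x12} ∩ {x1, x2, x4, x7, x8, x12, x13} = {x1, x2, x7, x8, x12}
… ∩ ⟦in x7⟧ = {x1, x2, x7, x8, x12} ∩ {x2, x3, x4, x7, x8, x10, x13} = {x2, x7, x8}
… ∩ ⟦wet⟧ = {x2, x7, x8} ∩ {x1, x2, x3, x4, x7, x8, x10, x11, x13} = {x2, x7, x8}
… ∩ ⟦Dutch⟧ = {x2, x7, x8} ∩ {x1, x2, x6, x8, x11, x13} = {x2, x8}
So ⟦wet Dutch bottle which hit x10 in x7⟧ = {x2, x8}.

{x2, x8}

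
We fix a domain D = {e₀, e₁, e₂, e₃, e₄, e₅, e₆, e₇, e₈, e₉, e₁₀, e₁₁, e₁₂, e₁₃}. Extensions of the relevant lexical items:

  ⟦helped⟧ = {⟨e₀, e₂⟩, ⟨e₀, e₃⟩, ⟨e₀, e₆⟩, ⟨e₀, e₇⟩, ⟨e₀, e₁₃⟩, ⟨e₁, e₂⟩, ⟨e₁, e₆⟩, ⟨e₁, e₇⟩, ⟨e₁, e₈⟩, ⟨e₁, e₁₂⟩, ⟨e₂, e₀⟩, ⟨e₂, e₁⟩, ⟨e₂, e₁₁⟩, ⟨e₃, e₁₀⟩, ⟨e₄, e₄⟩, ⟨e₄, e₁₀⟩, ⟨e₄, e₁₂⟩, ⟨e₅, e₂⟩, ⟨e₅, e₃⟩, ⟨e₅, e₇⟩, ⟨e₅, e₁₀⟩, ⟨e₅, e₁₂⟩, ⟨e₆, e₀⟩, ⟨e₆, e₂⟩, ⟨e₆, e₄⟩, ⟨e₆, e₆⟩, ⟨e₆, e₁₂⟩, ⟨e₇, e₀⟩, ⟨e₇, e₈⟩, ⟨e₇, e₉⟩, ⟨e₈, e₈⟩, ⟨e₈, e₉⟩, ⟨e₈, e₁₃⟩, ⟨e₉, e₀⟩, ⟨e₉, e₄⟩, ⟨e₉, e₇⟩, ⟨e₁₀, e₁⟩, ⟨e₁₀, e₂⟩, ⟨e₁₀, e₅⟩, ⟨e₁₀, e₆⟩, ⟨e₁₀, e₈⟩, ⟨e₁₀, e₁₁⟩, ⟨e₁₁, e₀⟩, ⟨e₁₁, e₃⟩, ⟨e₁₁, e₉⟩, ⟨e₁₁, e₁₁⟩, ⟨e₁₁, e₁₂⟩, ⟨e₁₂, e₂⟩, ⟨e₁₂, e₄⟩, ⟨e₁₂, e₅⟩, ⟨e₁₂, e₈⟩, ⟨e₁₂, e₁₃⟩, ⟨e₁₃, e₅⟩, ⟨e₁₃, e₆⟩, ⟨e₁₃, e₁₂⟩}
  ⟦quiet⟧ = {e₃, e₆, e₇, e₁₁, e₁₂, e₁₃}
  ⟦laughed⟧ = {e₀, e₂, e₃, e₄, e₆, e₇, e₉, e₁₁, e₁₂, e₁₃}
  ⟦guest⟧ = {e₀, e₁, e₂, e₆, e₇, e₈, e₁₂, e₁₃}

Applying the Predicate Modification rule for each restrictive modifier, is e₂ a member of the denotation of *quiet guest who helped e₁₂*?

⟦who helped e₁₂⟧ = {x : ⟨x, e₁₂⟩ ∈ ⟦helped⟧} = {e₁, e₄, e₅, e₆, e₁₁, e₁₃}
⟦guest⟧ = {e₀, e₁, e₂, e₆, e₇, e₈, e₁₂, e₁₃}
… ∩ ⟦who helped e₁₂⟧ = {e₀, e₁, e₂, e₆, e₇, e₈, e₁₂, e₁₃} ∩ {e₁, e₄, e₅, e₆, e₁₁, e₁₃} = {e₁, e₆, e₁₃}
… ∩ ⟦quiet⟧ = {e₁, e₆, e₁₃} ∩ {e₃, e₆, e₇, e₁₁, e₁₂, e₁₃} = {e₆, e₁₃}
⟦quiet guest who helped e₁₂⟧ = {e₆, e₁₃}; e₂ ∉ this set.

no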